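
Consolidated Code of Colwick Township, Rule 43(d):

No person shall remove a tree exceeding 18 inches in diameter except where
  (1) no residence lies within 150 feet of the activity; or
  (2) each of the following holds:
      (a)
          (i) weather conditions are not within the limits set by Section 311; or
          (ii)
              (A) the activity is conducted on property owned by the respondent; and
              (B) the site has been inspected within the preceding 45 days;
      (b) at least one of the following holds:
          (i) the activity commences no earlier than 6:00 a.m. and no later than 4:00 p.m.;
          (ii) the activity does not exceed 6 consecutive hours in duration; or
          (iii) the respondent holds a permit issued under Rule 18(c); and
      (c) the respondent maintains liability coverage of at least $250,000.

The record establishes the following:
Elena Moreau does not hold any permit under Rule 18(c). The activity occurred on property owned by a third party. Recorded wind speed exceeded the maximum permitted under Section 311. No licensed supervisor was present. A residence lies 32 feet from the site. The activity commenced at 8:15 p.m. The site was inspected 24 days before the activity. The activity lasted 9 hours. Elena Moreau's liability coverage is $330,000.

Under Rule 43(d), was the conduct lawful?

No — unlawful.

(1) no residence in 150 ft — fails.
(i) not (weather ok) — holds.
(A) own property — not satisfied.
(B) site inspected — met.
(ii): F AND T → false.
(a): T OR F → true.
(i) start within hours — not satisfied.
(ii) ≤ 6 hrs duration — not met.
(iii) holds permit — not met.
(b) = F OR F OR F = false.
(c) coverage ≥ $250,000 — holds.
So (2) is not satisfied (T AND F AND T).
Overall = F OR F = false.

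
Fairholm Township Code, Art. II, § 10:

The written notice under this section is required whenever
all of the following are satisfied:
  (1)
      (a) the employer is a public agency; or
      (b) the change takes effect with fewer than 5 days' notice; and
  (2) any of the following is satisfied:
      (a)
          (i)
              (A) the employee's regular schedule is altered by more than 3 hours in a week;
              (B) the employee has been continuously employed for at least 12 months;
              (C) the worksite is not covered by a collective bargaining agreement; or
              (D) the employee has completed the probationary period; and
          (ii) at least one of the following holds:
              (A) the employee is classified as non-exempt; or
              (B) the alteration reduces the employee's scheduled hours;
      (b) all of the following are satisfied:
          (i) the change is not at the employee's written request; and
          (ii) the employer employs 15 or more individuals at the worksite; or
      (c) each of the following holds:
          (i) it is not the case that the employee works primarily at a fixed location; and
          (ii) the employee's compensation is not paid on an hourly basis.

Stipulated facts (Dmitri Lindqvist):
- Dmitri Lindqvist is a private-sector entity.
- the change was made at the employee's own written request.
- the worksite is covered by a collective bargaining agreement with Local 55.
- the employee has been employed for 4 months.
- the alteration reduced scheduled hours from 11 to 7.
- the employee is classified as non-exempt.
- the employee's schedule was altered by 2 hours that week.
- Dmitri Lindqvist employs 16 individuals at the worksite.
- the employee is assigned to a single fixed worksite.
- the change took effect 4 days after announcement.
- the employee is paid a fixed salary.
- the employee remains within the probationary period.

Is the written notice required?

(a) public agency — not met.
(b) < 5 days' notice — holds.
(1) = F OR T = true.
(A) schedule shift > 3h — not met.
(B) tenure ≥ 12 mo. — fails.
(C) no CBA — not met.
(D) past probation — fails.
(i) = F OR F OR F OR F = false.
(A) non-exempt — met.
(B) hours reduced — satisfied.
So (ii) is satisfied (T OR T).
(a): F AND T → false.
(i) not employee-requested — fails.
(ii) ≥ 15 at site — met.
(b) = F AND T = false.
(i) not (fixed location) — not satisfied.
(ii) not (hourly-paid) — satisfied.
(c) = F AND T = false.
(2): F OR F OR F → false.
So Overall is not satisfied (T AND F).

No — not required.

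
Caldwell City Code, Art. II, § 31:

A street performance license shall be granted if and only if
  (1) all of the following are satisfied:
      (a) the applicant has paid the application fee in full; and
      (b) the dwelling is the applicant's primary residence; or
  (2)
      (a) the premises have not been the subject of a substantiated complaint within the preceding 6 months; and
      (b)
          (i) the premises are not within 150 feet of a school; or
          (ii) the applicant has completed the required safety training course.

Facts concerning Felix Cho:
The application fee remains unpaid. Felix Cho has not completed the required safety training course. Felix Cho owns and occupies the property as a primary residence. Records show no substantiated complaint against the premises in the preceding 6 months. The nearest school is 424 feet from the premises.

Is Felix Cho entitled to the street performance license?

Yes — granted.

(a) fee paid — fails.
(b) primary residence — met.
(1) = F AND T = false.
(a) no complaint in 6 mo. — satisfied.
(i) ≥150 ft from school — met.
(ii) safety training — not satisfied.
(b): T OR F → true.
(2): T AND T → true.
So Overall is satisfied (F OR T).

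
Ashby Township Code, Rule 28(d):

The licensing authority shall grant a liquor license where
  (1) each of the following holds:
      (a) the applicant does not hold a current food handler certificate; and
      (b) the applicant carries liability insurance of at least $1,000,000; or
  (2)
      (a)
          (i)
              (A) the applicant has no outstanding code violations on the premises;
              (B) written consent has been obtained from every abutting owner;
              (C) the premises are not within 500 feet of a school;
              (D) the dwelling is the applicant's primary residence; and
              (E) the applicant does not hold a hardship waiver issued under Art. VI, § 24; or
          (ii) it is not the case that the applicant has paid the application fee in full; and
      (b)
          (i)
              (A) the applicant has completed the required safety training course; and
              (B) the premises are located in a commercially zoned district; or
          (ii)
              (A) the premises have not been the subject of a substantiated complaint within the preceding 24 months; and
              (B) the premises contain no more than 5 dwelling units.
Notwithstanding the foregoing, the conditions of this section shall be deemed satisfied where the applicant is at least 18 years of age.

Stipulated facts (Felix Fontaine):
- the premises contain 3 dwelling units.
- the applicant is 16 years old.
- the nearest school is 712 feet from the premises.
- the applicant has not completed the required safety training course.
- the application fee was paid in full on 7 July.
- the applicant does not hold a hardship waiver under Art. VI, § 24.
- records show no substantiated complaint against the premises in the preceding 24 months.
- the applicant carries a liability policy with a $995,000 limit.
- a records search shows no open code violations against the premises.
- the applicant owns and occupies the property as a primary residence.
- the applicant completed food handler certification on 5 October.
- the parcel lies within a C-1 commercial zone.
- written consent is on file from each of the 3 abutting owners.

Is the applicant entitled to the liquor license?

Yes — granted.

(a) not (food handler cert.) — not met.
(b) insurance ≥ $1,000,000 — fails.
So (1) is not satisfied (F AND F).
(A) no code violations — holds.
(B) all abutters consent — satisfied.
(C) ≥500 ft from school — met.
(D) primary residence — holds.
(E) not (hardship waiver) — met.
(i) = T AND T AND T AND T AND T = true.
(ii) not (fee paid) — not met.
So (a) is satisfied (T OR F).
(A) safety training — fails.
(B) commercially zoned — holds.
So (i) is not satisfied (F AND T).
(A) no complaint in 24 mo. — satisfied.
(B) ≤ 5 units — holds.
(ii): T AND T → true.
So (b) is satisfied (F OR T).
(2): T AND T → true.
Overall: F OR T → true.
Exception (age ≥ 18) — not satisfied.
Result: main true OR exception false → true.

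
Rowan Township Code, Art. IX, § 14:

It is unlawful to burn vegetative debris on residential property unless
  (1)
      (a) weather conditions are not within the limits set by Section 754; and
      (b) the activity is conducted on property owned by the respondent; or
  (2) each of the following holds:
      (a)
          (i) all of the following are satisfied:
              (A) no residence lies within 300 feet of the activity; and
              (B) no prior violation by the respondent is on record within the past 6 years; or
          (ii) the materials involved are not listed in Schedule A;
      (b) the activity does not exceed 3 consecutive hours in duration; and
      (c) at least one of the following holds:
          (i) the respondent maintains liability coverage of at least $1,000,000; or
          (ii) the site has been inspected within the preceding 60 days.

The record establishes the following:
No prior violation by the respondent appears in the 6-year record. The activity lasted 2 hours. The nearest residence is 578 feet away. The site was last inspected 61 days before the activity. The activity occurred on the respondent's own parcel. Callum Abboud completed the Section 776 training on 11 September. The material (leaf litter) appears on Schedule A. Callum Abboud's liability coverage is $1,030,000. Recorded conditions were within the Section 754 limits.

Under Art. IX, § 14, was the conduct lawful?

Yes — lawful.

(a) not (weather ok) — not satisfied.
(b) own property — holds.
So (1) is not satisfied (F AND T).
(A) no residence in 300 ft — met.
(B) no prior violation — holds.
So (i) is satisfied (T AND T).
(ii) not (Schedule A material) — not met.
(a) = T OR F = true.
(b) ≤ 3 hrs duration — satisfied.
(i) coverage ≥ $1,000,000 — met.
(ii) site inspected — fails.
(c) = T OR F = true.
(2) = T AND T AND T = true.
So Overall is satisfied (F OR T).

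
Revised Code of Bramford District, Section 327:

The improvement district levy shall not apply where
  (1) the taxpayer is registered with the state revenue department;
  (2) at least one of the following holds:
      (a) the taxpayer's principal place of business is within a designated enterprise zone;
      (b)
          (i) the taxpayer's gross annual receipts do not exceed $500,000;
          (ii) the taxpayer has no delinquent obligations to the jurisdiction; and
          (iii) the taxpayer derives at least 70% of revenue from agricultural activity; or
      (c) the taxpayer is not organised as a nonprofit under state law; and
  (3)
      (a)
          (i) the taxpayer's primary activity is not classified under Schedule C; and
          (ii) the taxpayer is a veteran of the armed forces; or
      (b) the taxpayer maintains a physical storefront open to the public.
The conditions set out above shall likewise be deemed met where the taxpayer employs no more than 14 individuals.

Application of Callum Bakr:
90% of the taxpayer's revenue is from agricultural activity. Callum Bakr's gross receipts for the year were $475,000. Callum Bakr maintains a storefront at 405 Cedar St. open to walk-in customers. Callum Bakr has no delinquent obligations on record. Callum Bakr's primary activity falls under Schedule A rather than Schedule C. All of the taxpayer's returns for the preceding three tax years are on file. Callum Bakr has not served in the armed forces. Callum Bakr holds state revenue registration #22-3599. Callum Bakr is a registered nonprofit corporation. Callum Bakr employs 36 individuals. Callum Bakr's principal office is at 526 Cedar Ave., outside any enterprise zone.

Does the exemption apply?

Yes — exempt.

(1) state-registered — satisfied.
(a) in enterprise zone — fails.
(i) receipts ≤ $500,000 — met.
(ii) no delinquency — met.
(iii) ≥70% agricultural — met.
(b) = T AND T AND T = true.
(c) not (nonprofit) — fails.
(2) = F OR T OR F = true.
(i) not (Schedule C activity) — satisfied.
(ii) veteran — fails.
(a) = T AND F = false.
(b) has storefront — satisfied.
So (3) is satisfied (F OR T).
Overall = T AND T AND T = true.
Exception (≤ 14 employees) — not satisfied.
Result: main true OR exception false → true.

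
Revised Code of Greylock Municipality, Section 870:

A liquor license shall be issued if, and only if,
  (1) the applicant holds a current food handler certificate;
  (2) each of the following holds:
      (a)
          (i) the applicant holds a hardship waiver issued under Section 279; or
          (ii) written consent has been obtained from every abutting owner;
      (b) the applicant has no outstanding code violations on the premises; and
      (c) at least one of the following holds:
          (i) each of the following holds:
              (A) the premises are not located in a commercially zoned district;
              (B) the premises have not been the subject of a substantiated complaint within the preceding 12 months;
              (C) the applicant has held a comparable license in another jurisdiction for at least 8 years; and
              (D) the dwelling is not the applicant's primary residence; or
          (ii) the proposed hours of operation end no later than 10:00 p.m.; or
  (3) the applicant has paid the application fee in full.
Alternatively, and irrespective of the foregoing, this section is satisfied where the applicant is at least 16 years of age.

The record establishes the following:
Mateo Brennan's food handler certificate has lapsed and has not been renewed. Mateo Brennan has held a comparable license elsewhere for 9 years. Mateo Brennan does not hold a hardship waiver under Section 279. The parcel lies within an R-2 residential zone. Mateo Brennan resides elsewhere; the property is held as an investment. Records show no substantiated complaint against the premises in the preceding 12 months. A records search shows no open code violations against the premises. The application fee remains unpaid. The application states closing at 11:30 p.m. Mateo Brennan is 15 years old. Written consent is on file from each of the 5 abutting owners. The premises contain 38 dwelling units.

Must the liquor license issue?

Yes — granted.

(1) food handler cert. — fails.
(i) hardship waiver — not satisfied.
(ii) all abutters consent — met.
So (a) is satisfied (F OR T).
(b) no code violations — met.
(A) not (commercially zoned) — holds.
(B) no complaint in 12 mo. — satisfied.
(C) prior license ≥ 8 yr — holds.
(D) not (primary residence) — satisfied.
So (i) is satisfied (T AND T AND T AND T).
(ii) closes by 10 p.m. — fails.
(c): T OR F → true.
(2) = T AND T AND T = true.
(3) fee paid — fails.
Overall: F OR T OR F → true.
Exception (age ≥ 16) — not satisfied.
Result: main true OR exception false → true.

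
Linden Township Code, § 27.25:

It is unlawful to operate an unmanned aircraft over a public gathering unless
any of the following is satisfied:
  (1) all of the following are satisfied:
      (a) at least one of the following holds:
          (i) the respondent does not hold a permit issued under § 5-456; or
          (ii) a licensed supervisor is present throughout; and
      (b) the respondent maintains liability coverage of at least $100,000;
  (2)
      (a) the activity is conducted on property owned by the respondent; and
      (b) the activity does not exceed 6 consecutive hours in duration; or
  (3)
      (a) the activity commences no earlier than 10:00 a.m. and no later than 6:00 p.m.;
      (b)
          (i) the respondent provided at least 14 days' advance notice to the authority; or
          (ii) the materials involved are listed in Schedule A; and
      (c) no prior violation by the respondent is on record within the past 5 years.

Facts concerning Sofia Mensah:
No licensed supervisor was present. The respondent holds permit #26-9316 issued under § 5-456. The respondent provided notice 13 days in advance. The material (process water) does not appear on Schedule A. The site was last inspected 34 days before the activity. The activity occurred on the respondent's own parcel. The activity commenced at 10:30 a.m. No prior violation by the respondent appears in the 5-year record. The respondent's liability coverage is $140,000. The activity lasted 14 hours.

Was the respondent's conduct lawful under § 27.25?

No — unlawful.

(i) not (holds permit) — not satisfied.
(ii) supervisor present — not satisfied.
(a) = F OR F = false.
(b) coverage ≥ $100,000 — met.
(1) = F AND T = false.
(a) own property — met.
(b) ≤ 6 hrs duration — fails.
(2) = T AND F = false.
(a) start within hours — holds.
(i) ≥14 days' notice — fails.
(ii) Schedule A material — not satisfied.
(b): F OR F → false.
(c) no prior violation — met.
(3): T AND F AND T → false.
So Overall is not satisfied (F OR F OR F).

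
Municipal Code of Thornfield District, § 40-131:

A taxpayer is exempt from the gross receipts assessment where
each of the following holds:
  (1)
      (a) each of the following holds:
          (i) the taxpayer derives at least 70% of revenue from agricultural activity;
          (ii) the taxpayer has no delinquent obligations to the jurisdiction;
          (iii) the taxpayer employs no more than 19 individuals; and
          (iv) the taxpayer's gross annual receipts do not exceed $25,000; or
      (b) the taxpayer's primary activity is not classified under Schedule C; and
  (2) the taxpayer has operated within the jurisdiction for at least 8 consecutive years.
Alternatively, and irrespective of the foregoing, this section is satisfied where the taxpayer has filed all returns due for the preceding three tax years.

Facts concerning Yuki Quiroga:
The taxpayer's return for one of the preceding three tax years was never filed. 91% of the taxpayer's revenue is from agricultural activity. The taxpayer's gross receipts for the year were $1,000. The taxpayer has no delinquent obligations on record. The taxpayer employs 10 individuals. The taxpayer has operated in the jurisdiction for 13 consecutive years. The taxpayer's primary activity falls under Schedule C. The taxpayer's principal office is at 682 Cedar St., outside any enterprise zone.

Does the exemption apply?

(i) ≥70% agricultural — satisfied.
(ii) no delinquency — holds.
(iii) ≤ 19 employees — holds.
(iv) receipts ≤ $25,000 — holds.
So (a) is satisfied (T AND T AND T AND T).
(b) not (Schedule C activity) — not met.
So (1) is satisfied (T OR F).
(2) ≥ 8 yrs in jurisdiction — satisfied.
Overall = T AND T = true.
Exception (returns current) — not satisfied.
Result: main true OR exception false → true.

Yes — exempt.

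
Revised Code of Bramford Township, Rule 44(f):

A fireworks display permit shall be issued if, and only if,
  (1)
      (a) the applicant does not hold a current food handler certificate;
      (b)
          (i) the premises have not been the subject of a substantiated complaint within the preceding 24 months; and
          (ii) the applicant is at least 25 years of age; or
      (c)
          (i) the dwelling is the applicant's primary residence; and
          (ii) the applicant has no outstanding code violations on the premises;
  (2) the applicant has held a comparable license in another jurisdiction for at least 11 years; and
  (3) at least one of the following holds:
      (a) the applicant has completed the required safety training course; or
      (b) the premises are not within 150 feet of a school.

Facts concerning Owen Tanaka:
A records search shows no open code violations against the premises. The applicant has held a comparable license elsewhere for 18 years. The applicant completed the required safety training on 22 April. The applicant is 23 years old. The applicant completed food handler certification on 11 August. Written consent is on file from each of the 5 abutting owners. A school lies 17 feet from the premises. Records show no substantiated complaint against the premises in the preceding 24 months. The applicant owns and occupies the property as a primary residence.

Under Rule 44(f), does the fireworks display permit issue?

Yes — granted.

(a) not (food handler cert.) — not satisfied.
(i) no complaint in 24 mo. — met.
(ii) age ≥ 25 — fails.
So (b) is not satisfied (T AND F).
(i) primary residence — met.
(ii) no code violations — holds.
(c) = T AND T = true.
(1) = F OR F OR T = true.
(2) prior license ≥ 11 yr — satisfied.
(a) safety training — holds.
(b) ≥150 ft from school — not satisfied.
(3) = T OR F = true.
Overall = T AND T AND T = true.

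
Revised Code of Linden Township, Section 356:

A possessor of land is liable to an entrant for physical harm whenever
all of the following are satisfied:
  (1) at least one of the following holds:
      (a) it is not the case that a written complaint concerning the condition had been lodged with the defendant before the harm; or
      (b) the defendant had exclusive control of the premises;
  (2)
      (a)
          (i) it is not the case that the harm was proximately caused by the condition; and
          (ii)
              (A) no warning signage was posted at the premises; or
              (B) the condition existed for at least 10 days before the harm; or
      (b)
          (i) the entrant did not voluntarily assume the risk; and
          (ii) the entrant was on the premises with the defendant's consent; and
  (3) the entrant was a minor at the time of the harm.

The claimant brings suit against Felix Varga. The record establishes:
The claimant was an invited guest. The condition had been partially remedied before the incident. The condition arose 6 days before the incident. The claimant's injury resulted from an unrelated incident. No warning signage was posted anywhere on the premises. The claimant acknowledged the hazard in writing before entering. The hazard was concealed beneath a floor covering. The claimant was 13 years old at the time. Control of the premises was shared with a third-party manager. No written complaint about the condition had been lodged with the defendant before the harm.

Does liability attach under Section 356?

Yes — liable.

(a) not (complaint lodged) — satisfied.
(b) exclusive control — fails.
So (1) is satisfied (T OR F).
(i) not (proximate cause) — satisfied.
(A) no signage posted — satisfied.
(B) condition ≥10 days old — fails.
(ii): T OR F → true.
(a) = T AND T = true.
(i) no assumed risk — fails.
(ii) consent to enter — met.
(b): F AND T → false.
(2) = T OR F = true.
(3) entrant a minor — met.
So Overall is satisfied (T AND T AND T).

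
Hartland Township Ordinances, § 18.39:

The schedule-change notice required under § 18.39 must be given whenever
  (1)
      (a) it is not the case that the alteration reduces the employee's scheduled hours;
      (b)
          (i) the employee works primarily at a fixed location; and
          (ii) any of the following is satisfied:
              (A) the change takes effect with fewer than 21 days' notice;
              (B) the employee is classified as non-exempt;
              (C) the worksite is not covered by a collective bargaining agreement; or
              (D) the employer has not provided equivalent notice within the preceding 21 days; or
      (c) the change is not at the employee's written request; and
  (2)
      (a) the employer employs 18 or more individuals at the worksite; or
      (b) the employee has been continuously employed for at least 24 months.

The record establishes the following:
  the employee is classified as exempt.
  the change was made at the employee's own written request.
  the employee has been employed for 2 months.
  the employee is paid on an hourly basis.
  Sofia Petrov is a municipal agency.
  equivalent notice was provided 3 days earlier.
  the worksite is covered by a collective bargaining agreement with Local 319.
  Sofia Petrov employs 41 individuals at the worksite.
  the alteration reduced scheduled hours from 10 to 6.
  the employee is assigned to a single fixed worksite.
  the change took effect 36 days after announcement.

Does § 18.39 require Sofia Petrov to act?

No — not required.

(a) not (hours reduced) — not satisfied.
(i) fixed location — holds.
(A) < 21 days' notice — not satisfied.
(B) non-exempt — not satisfied.
(C) no CBA — not satisfied.
(D) no recent notice — not met.
(ii): F OR F OR F OR F → false.
So (b) is not satisfied (T AND F).
(c) not employee-requested — fails.
(1): F OR F OR F → false.
(a) ≥ 18 at site — holds.
(b) tenure ≥ 24 mo. — fails.
(2): T OR F → true.
Overall: F AND T → false.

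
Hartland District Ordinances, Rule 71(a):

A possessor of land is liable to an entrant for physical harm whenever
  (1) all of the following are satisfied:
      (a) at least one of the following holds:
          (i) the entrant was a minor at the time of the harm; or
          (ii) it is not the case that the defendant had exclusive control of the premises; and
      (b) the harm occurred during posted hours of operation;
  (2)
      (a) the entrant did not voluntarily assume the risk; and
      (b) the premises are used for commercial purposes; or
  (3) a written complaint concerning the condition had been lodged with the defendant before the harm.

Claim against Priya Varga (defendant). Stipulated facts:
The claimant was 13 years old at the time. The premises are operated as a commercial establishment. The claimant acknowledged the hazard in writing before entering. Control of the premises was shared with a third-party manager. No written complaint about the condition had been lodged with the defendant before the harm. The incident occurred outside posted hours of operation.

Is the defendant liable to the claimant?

(i) entrant a minor — satisfied.
(ii) not (exclusive control) — satisfied.
So (a) is satisfied (T OR T).
(b) during posted hours — not satisfied.
(1) = T AND F = false.
(a) no assumed risk — not met.
(b) commercial use — holds.
(2): F AND T → false.
(3) complaint lodged — fails.
So Overall is not satisfied (F OR F OR F).

No — not liable.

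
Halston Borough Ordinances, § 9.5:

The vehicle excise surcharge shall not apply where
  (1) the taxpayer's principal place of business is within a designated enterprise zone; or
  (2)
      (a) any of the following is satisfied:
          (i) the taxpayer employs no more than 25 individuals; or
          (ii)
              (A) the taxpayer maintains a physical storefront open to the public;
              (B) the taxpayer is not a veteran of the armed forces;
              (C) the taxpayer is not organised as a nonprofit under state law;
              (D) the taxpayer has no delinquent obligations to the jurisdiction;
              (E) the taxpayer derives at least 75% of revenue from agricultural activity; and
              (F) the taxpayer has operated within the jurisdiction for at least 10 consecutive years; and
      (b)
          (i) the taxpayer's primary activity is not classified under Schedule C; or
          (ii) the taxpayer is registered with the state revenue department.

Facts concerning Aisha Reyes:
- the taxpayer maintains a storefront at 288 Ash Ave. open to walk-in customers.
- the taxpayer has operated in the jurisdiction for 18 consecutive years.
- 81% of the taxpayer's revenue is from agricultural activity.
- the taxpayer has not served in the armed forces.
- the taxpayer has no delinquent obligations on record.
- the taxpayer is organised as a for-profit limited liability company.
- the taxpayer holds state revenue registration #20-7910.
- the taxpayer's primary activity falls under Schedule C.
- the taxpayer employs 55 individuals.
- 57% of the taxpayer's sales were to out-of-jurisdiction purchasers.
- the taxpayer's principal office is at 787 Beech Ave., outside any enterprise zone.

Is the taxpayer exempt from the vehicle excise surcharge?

Yes — exempt.

(1) in enterprise zone — not satisfied.
(i) ≤ 25 employees — fails.
(A) has storefront — met.
(B) not (veteran) — met.
(C) not (nonprofit) — satisfied.
(D) no delinquency — met.
(E) ≥75% agricultural — met.
(F) ≥ 10 yrs in jurisdiction — met.
(ii): T AND T AND T AND T AND T AND T → true.
(a) = F OR T = true.
(i) not (Schedule C activity) — fails.
(ii) state-registered — satisfied.
So (b) is satisfied (F OR T).
(2) = T AND T = true.
Overall = F OR T = true.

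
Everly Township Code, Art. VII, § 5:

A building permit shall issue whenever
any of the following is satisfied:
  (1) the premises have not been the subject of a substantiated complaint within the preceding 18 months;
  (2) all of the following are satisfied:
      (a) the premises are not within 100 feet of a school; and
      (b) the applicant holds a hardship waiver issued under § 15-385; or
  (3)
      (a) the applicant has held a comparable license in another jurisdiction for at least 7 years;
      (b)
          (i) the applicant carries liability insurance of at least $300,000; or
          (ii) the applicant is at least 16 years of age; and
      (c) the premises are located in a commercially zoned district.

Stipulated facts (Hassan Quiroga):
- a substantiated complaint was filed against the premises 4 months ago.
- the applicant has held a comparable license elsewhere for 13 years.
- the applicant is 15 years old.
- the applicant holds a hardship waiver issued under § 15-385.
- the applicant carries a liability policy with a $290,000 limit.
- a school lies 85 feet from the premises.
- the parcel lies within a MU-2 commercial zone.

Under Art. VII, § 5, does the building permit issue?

(1) no complaint in 18 mo. — not met.
(a) ≥100 ft from school — not met.
(b) hardship waiver — holds.
(2) = F AND T = false.
(a) prior license ≥ 7 yr — met.
(i) insurance ≥ $300,000 — fails.
(ii) age ≥ 16 — fails.
(b) = F OR F = false.
(c) commercially zoned — satisfied.
So (3) is not satisfied (T AND F AND T).
So Overall is not satisfied (F OR F OR F).

No — denied.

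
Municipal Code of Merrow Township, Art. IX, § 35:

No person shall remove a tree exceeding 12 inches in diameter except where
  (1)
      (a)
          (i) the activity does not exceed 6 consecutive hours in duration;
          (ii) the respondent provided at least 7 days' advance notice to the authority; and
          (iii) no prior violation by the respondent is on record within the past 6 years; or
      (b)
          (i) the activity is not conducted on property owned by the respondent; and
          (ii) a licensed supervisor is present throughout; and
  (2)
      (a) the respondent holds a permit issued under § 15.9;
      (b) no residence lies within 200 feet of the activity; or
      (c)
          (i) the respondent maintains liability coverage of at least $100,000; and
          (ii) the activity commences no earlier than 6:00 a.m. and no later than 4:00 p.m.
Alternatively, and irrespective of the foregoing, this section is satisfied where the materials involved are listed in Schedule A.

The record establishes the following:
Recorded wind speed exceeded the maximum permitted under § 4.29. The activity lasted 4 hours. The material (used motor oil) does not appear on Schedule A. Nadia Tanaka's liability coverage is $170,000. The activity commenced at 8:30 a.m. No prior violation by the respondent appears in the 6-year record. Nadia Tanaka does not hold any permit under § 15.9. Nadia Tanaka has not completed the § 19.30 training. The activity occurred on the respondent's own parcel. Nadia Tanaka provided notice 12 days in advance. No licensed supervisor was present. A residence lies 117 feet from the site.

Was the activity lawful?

(i) ≤ 6 hrs duration — holds.
(ii) ≥7 days' notice — satisfied.
(iii) no prior violation — satisfied.
So (a) is satisfied (T AND T AND T).
(i) not (own property) — fails.
(ii) supervisor present — not met.
So (b) is not satisfied (F AND F).
(1): T OR F → true.
(a) holds permit — fails.
(b) no residence in 200 ft — not satisfied.
(i) coverage ≥ $100,000 — holds.
(ii) start within hours — met.
(c) = T AND T = true.
So (2) is satisfied (F OR F OR T).
Overall = T AND T = true.
Exception (Schedule A material) — not satisfied.
Result: main true OR exception false → true.

Yes — lawful.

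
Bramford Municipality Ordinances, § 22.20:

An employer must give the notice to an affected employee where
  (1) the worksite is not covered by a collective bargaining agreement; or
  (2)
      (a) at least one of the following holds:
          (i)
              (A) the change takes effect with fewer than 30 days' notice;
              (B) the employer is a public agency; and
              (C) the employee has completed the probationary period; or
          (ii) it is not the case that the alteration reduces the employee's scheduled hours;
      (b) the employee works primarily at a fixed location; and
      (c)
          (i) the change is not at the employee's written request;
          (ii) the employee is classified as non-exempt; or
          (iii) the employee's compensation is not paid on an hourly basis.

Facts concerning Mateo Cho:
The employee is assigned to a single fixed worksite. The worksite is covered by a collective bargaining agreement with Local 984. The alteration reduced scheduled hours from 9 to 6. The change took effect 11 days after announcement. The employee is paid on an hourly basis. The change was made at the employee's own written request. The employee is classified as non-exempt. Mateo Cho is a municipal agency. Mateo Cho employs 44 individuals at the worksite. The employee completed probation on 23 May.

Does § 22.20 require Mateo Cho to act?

Yes — required.

(1) no CBA — not met.
(A) < 30 days' notice — met.
(B) public agency — satisfied.
(C) past probation — met.
So (i) is satisfied (T AND T AND T).
(ii) not (hours reduced) — not met.
(a): T OR F → true.
(b) fixed location — satisfied.
(i) not employee-requested — not satisfied.
(ii) non-exempt — met.
(iii) not (hourly-paid) — fails.
So (c) is satisfied (F OR T OR F).
(2) = T AND T AND T = true.
Overall = F OR T = true.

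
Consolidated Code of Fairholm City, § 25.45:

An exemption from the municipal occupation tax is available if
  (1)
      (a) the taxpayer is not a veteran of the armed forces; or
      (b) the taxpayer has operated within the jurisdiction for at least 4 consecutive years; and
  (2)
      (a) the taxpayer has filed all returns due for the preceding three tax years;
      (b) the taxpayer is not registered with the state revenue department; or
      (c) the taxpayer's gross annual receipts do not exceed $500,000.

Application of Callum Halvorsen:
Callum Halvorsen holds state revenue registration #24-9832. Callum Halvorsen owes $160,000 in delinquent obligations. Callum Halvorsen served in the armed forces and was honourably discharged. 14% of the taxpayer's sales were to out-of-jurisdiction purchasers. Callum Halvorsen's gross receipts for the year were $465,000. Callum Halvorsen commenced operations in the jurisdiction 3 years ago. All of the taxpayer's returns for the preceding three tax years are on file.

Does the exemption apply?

(a) not (veteran) — not satisfied.
(b) ≥ 4 yrs in jurisdiction — not met.
(1): F OR F → false.
(a) returns current — holds.
(b) not (state-registered) — not satisfied.
(c) receipts ≤ $500,000 — holds.
So (2) is satisfied (T OR F OR T).
Overall = F AND T = false.

No — not exempt.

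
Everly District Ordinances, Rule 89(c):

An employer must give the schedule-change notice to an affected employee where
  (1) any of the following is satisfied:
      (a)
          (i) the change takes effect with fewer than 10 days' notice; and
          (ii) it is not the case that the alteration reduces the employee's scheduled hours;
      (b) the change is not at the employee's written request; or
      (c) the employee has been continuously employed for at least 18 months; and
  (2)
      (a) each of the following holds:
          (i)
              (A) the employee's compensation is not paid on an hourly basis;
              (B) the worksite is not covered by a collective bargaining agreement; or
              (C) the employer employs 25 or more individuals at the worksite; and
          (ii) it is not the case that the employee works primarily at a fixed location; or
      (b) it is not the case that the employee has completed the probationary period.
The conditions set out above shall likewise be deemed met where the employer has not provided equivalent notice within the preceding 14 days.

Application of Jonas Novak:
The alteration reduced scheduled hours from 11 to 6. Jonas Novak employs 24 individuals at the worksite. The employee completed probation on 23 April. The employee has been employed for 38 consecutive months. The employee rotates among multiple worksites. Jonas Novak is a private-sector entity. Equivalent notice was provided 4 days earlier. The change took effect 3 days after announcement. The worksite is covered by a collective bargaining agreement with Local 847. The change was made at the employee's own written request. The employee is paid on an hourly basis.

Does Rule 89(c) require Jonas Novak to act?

No — not required.

(i) < 10 days' notice — met.
(ii) not (hours reduced) — not met.
(a) = T AND F = false.
(b) not employee-requested — not met.
(c) tenure ≥ 18 mo. — satisfied.
(1) = F OR F OR T = true.
(A) not (hourly-paid) — not satisfied.
(B) no CBA — fails.
(C) ≥ 25 at site — not met.
(i) = F OR F OR F = false.
(ii) not (fixed location) — met.
So (a) is not satisfied (F AND T).
(b) not (past probation) — not met.
So (2) is not satisfied (F OR F).
So Overall is not satisfied (T AND F).
Exception (no recent notice) — not satisfied.
Result: main false OR exception false → false.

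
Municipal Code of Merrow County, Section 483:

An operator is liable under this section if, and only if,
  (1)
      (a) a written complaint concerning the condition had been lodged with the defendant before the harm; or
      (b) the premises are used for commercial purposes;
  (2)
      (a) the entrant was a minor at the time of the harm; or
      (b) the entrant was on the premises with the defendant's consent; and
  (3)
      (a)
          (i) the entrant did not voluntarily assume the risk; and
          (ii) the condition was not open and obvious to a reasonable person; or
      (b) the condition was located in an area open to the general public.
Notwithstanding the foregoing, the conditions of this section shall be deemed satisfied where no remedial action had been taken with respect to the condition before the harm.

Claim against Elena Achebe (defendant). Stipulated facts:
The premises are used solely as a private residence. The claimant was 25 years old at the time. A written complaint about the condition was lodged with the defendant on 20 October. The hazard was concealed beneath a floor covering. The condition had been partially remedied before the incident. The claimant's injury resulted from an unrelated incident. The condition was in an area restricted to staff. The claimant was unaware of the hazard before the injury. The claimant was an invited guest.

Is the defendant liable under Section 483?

(a) complaint lodged — satisfied.
(b) commercial use — not met.
So (1) is satisfied (T OR F).
(a) entrant a minor — fails.
(b) consent to enter — met.
So (2) is satisfied (F OR T).
(i) no assumed risk — satisfied.
(ii) not open/obvious — holds.
(a) = T AND T = true.
(b) public area — not met.
(3) = T OR F = true.
Overall: T AND T AND T → true.
Exception (no remedial action) — not satisfied.
Result: main true OR exception false → true.

Yes — liable.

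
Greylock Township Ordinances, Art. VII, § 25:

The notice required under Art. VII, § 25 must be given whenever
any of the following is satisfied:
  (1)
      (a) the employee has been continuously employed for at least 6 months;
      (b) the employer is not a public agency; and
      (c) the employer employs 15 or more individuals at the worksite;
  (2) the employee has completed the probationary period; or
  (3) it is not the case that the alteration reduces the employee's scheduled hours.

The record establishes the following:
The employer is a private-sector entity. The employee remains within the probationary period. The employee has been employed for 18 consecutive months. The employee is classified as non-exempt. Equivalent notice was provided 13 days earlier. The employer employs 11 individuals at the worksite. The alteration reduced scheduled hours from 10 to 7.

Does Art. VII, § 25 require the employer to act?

No — not required.

(a) tenure ≥ 6 mo. — satisfied.
(b) not (public agency) — holds.
(c) ≥ 15 at site — not satisfied.
So (1) is not satisfied (T AND T AND F).
(2) past probation — not met.
(3) not (hours reduced) — not met.
Overall: F OR F OR F → false.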